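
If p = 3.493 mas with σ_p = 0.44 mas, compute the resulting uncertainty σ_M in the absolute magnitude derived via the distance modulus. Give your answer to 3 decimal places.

M = m − 5 log₁₀ d + 5 = m + 5 log₁₀ p + 5, so ∂M/∂p = 5/(p ln 10).
σ_M = (5/ln 10) · (σ_p/p) = 2.1715 × 0.44/3.493 = 2.1715 × 0.12597 = 0.27354.

σ_M = 0.274 mag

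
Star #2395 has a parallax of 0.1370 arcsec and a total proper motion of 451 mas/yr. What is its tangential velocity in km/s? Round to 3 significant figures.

15.6 km/s

d = 1/p = 1/0.1370″ = 7.2993 pc.
μ = 451 mas/yr = 0.451 ″/yr.
v_t = 4.74 × μ × d = 4.74 × 0.451 × 7.2993 = 15.604 km/s.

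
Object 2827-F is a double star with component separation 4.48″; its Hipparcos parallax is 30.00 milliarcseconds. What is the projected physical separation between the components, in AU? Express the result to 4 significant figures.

149.3 AU

d = 1/p = 1/0.03000″ = 33.333 pc.
At distance d (pc), an angle of θ arcsec spans θ·d AU: s = 4.48 × 33.333 = 149.33 AU.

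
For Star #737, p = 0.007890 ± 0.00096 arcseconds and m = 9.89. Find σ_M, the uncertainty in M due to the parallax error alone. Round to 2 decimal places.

M = m − 5 log₁₀ d + 5 = m + 5 log₁₀ p + 5, so ∂M/∂p = 5/(p ln 10).
σ_M = (5/ln 10) · (σ_p/p) = 2.1715 × 0.00096/0.007890 = 2.1715 × 0.12167 = 0.26421.

σ_M = 0.26 mag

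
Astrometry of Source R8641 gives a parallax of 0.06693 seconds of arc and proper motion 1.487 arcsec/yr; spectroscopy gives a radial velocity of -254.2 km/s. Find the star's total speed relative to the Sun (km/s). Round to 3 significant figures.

d = 1/p = 1/0.06693″ = 14.941 pc.
v_t = 4.740 μ d = 4.740 × 1.487 × 14.941 = 105.31 km/s.
v = √(v_r² + v_t²) = √((-254.2)² + 105.31²) = √75707.8 = 275.15 km/s.

275 km/s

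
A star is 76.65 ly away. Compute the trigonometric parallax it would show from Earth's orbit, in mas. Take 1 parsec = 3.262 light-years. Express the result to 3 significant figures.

42.6 mas

d = 76.65 ly ÷ 3.262 = 23.498 pc.
p = 1/d = 1/23.498 = 0.042557 arcsec.
= 0.042557 × 1000 = 42.557 mas.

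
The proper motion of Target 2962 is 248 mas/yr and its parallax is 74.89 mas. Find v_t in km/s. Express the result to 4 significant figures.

d = 1/p = 1/0.07489″ = 13.353 pc.
μ = 248 mas/yr = 0.248 ″/yr.
v_t = 4.74 × μ × d = 4.74 × 0.248 × 13.353 = 15.697 km/s.

15.70 km/s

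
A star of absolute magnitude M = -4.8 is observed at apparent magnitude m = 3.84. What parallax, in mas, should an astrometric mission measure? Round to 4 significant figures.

m − M = 3.84 − (-4.8) = 8.64.
d = 10^((m−M)/5 + 1) = 10^2.728 = 534.56 pc.
p = 1/d = 1/534.56 = 0.0018707 arcsec = 1.8707 mas.

1.871 mas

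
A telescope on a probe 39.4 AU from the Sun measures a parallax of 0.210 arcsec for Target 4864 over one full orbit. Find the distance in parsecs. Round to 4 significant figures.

187.6 pc

With baseline B (in AU) and parallax p (in arcsec), d = B/p parsecs.
d = 39.4 / 0.210 = 187.62 pc.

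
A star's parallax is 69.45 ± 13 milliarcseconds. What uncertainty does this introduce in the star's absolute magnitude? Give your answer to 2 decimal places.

M = m − 5 log₁₀ d + 5 = m + 5 log₁₀ p + 5, so ∂M/∂p = 5/(p ln 10).
σ_M = (5/ln 10) · (σ_p/p) = 2.1715 × 13/69.45 = 2.1715 × 0.18719 = 0.40648.

σ_M = 0.41 mag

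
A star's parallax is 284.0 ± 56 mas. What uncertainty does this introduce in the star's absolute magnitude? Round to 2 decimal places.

σ_M = 0.43 mag

M = m − 5 log₁₀ d + 5 = m + 5 log₁₀ p + 5, so ∂M/∂p = 5/(p ln 10).
σ_M = (5/ln 10) · (σ_p/p) = 2.1715 × 56/284.0 = 2.1715 × 0.19718 = 0.42818.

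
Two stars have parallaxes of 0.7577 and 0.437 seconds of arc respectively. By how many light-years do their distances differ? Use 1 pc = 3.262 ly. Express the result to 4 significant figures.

3.159 ly

d_A = 1/0.7577″ = 1.3198 pc; d_B = 1/0.4370″ = 2.2883 pc.
|d_B − d_A| = |2.2883 − 1.3198| = 0.9685 pc = 0.9685 × 3.262 ly = 3.1592 ly.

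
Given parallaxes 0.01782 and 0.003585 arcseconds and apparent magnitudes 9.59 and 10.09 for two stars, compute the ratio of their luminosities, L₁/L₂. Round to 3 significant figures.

L₁/L₂ = 0.0641

d₁ = 1/p₁ = 1/0.01782″ = 56.117 pc; d₂ = 1/p₂ = 1/0.003585″ = 278.94 pc.
M₁ = m₁ − 5 log₁₀ d₁ + 5 = 9.59 − 8.7455 + 5 = 5.8445.
M₂ = 10.09 − 12.2276 + 5 = 2.8624.
L₁/L₂ = 10^(0.4(M₂ − M₁)) = 10^(0.4 × (-2.9821)) = 10^(-1.19284) = 0.064145.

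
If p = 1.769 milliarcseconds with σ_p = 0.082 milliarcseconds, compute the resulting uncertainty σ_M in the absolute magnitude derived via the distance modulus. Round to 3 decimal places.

σ_M = 0.101 mag

M = m − 5 log₁₀ d + 5 = m + 5 log₁₀ p + 5, so ∂M/∂p = 5/(p ln 10).
σ_M = (5/ln 10) · (σ_p/p) = 2.1715 × 0.082/1.769 = 2.1715 × 0.046354 = 0.10066.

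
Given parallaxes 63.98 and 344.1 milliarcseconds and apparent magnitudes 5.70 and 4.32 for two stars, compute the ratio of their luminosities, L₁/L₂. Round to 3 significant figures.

L₁/L₂ = 8.11

d₁ = 1/p₁ = 1/0.06398″ = 15.63 pc; d₂ = 1/p₂ = 1/0.3441″ = 2.9061 pc.
M₁ = m₁ − 5 log₁₀ d₁ + 5 = 5.70 − 5.9698 + 5 = 4.7302.
M₂ = 4.32 − 2.3166 + 5 = 7.0034.
L₁/L₂ = 10^(0.4(M₂ − M₁)) = 10^(0.4 × 2.2732) = 10^0.90928 = 8.1148.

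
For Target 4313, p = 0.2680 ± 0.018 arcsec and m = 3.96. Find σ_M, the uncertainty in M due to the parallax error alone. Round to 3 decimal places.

σ_M = 0.146 mag

M = m − 5 log₁₀ d + 5 = m + 5 log₁₀ p + 5, so ∂M/∂p = 5/(p ln 10).
σ_M = (5/ln 10) · (σ_p/p) = 2.1715 × 0.018/0.2680 = 2.1715 × 0.067164 = 0.14585.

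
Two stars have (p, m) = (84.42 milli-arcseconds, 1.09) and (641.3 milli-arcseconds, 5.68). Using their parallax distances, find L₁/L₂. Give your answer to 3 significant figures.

L₁/L₂ = 3960

d₁ = 1/p₁ = 1/0.08442″ = 11.846 pc; d₂ = 1/p₂ = 1/0.6413″ = 1.5593 pc.
M₁ = m₁ − 5 log₁₀ d₁ + 5 = 1.09 − 5.3679 + 5 = 0.7221.
M₂ = 5.68 − 0.9646 + 5 = 9.7154.
L₁/L₂ = 10^(0.4(M₂ − M₁)) = 10^(0.4 × 8.9933) = 10^3.59732 = 3956.6.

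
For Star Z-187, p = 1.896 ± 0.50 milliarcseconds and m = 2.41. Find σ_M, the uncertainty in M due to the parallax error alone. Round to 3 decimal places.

σ_M = 0.573 mag

M = m − 5 log₁₀ d + 5 = m + 5 log₁₀ p + 5, so ∂M/∂p = 5/(p ln 10).
σ_M = (5/ln 10) · (σ_p/p) = 2.1715 × 0.50/1.896 = 2.1715 × 0.26371 = 0.57265.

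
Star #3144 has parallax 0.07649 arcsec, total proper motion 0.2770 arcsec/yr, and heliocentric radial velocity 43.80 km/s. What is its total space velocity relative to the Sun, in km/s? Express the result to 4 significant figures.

47.04 km/s

d = 1/p = 1/0.07649″ = 13.074 pc.
v_t = 4.740 μ d = 4.740 × 0.2770 × 13.074 = 17.166 km/s.
v = √(v_r² + v_t²) = √(43.80² + 17.166²) = √2213.11 = 47.044 km/s.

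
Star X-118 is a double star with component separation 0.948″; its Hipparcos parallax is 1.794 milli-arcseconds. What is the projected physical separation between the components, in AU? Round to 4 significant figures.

d = 1/p = 1/0.001794″ = 557.41 pc.
At distance d (pc), an angle of θ arcsec spans θ·d AU: s = 0.948 × 557.41 = 528.42 AU.

528.4 AU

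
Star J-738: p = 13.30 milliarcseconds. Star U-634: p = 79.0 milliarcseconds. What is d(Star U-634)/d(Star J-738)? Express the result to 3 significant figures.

0.168

Since d = 1/p, d_B/d_A = p_A/p_B.
= 13.30 / 79.0 = 0.16835.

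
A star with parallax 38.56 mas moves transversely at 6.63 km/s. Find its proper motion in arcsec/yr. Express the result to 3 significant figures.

0.0539 arcsec/yr

d = 1/p = 1/0.03856″ = 25.934 pc.
μ = v_t / (4.74 d) = 6.63 / (4.74 × 25.934) = 6.63 / 122.93 = 0.053933 ″/yr.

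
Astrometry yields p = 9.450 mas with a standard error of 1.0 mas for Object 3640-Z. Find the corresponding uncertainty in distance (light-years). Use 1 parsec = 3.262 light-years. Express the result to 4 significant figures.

d = 1/p, so σ_d = σ_p / p².
σ_d = 0.00100 / (0.009450)² = 0.00100 / 0.000089303 = 11.198 pc = 11.198 × 3.262 ly = 36.528 ly.

36.53 ly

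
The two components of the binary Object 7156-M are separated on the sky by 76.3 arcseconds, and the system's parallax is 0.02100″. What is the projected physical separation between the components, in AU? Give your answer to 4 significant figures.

3633 AU

d = 1/p = 1/0.02100″ = 47.619 pc.
At distance d (pc), an angle of θ arcsec spans θ·d AU: s = 76.3 × 47.619 = 3633.3 AU.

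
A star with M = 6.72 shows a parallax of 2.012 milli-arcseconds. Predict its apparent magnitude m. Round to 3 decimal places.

d = 1/p = 1/0.002012″ = 497.02 pc.
m − M = 5 log₁₀ d − 5 = 5 log₁₀(497.02) − 5 = 13.4819 − 5 = 8.4819.
m = M + (m − M) = 6.72 + 8.4819 = 15.202.

m = 15.202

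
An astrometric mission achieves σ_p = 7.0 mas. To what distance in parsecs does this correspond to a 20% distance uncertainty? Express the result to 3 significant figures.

σ_d/d = σ_p/p, so the condition is σ_p/p ≤ 0.20, i.e. p ≥ σ_p/0.20.
p_min = 7.0/0.20 = 35 mas = 0.035 arcsec.
d_max = 1/p_min = 1/0.035 = 28.571 pc.

28.6 pc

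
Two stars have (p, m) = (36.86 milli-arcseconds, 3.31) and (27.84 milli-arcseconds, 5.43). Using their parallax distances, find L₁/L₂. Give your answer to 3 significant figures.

L₁/L₂ = 4.02

d₁ = 1/p₁ = 1/0.03686″ = 27.13 pc; d₂ = 1/p₂ = 1/0.02784″ = 35.92 pc.
M₁ = m₁ − 5 log₁₀ d₁ + 5 = 3.31 − 7.1672 + 5 = 1.1428.
M₂ = 5.43 − 7.7767 + 5 = 2.6533.
L₁/L₂ = 10^(0.4(M₂ − M₁)) = 10^(0.4 × 1.5105) = 10^0.60420 = 4.0198.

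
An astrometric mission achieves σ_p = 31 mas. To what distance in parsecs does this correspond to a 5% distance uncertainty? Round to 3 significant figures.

σ_d/d = σ_p/p, so the condition is σ_p/p ≤ 0.05, i.e. p ≥ σ_p/0.05.
p_min = 31/0.05 = 620 mas = 0.62 arcsec.
d_max = 1/p_min = 1/0.62 = 1.6129 pc.

1.61 pc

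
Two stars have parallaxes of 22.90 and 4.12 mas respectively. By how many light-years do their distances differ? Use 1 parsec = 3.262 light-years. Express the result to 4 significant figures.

649.3 ly

d_A = 1/0.02290″ = 43.668 pc; d_B = 1/0.004120″ = 242.72 pc.
|d_B − d_A| = |242.72 − 43.668| = 199.05 pc = 199.05 × 3.262 ly = 649.3 ly.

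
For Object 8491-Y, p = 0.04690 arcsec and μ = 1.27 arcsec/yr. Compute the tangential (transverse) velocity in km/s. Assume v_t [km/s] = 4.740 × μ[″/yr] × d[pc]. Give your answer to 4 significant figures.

d = 1/p = 1/0.04690″ = 21.322 pc.
v_t = 4.74 × μ × d = 4.74 × 1.27 × 21.322 = 128.35 km/s.

128.4 km/s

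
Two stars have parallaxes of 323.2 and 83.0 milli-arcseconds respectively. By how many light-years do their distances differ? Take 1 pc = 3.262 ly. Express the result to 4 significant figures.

29.21 ly

d_A = 1/0.3232″ = 3.0941 pc; d_B = 1/0.08300″ = 12.048 pc.
|d_B − d_A| = |12.048 − 3.0941| = 8.9539 pc = 8.9539 × 3.262 ly = 29.208 ly.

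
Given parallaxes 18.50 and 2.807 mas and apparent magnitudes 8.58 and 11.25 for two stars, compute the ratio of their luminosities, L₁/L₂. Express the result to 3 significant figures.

L₁/L₂ = 0.269

d₁ = 1/p₁ = 1/0.01850″ = 54.054 pc; d₂ = 1/p₂ = 1/0.002807″ = 356.25 pc.
M₁ = m₁ − 5 log₁₀ d₁ + 5 = 8.58 − 8.6641 + 5 = 4.9159.
M₂ = 11.25 − 12.7588 + 5 = 3.4912.
L₁/L₂ = 10^(0.4(M₂ − M₁)) = 10^(0.4 × (-1.4247)) = 10^(-0.56988) = 0.26923.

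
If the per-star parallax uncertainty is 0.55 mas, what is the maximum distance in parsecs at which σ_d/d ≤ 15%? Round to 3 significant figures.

273 pc

σ_d/d = σ_p/p, so the condition is σ_p/p ≤ 0.15, i.e. p ≥ σ_p/0.15.
p_min = 0.55/0.15 = 3.6667 mas = 0.0036667 arcsec.
d_max = 1/p_min = 1/0.0036667 = 272.72 pc.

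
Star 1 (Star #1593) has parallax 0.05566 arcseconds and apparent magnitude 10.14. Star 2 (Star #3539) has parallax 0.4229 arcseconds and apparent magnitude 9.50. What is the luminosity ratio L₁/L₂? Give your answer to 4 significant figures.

d₁ = 1/p₁ = 1/0.05566″ = 17.966 pc; d₂ = 1/p₂ = 1/0.4229″ = 2.3646 pc.
M₁ = m₁ − 5 log₁₀ d₁ + 5 = 10.14 − 6.2723 + 5 = 8.8677.
M₂ = 9.50 − 1.8688 + 5 = 12.6312.
L₁/L₂ = 10^(0.4(M₂ − M₁)) = 10^(0.4 × 3.7635) = 10^1.50540 = 32.018.

L₁/L₂ = 32.02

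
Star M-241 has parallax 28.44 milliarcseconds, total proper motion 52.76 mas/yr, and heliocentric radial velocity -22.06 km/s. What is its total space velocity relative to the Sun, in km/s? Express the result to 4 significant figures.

d = 1/p = 1/0.02844″ = 35.162 pc.
μ = 52.76 mas/yr = 0.05276 ″/yr.
v_t = 4.740 μ d = 4.740 × 0.05276 × 35.162 = 8.7934 km/s.
v = √(v_r² + v_t²) = √((-22.06)² + 8.7934²) = √563.967 = 23.748 km/s.

23.75 km/s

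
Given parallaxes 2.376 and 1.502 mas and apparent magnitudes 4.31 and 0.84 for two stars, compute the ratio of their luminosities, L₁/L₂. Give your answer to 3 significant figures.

d₁ = 1/p₁ = 1/0.002376″ = 420.88 pc; d₂ = 1/p₂ = 1/0.001502″ = 665.78 pc.
M₁ = m₁ − 5 log₁₀ d₁ + 5 = 4.31 − 13.1208 + 5 = -3.8108.
M₂ = 0.84 − 14.1167 + 5 = -8.2767.
L₁/L₂ = 10^(0.4(M₂ − M₁)) = 10^(0.4 × (-4.4659)) = 10^(-1.78636) = 0.016355.

L₁/L₂ = 0.0164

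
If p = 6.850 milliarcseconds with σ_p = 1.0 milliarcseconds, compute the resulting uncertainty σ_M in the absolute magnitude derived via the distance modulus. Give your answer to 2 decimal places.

σ_M = 0.32 mag

M = m − 5 log₁₀ d + 5 = m + 5 log₁₀ p + 5, so ∂M/∂p = 5/(p ln 10).
σ_M = (5/ln 10) · (σ_p/p) = 2.1715 × 1.0/6.850 = 2.1715 × 0.14599 = 0.31702.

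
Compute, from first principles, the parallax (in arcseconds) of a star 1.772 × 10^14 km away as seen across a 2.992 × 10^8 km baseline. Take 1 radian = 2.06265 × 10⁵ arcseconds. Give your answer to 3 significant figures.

θ ≈ B/d = (2.992 × 10^8) / (1.772 × 10^14) = 1.6885 × 10^-6 rad.
In arcseconds: 1.6885 × 10^-6 × 206265 = 0.34828″.

0.348 arcsec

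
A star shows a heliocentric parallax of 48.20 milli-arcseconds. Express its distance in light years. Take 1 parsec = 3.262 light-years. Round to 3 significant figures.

p = 48.20 milli-arcseconds = 0.04820 arcsec.
d = 1/p = 1/0.04820 = 20.747 pc.
In light-years: 20.747 × 3.262 = 67.677 ly.

67.7 light years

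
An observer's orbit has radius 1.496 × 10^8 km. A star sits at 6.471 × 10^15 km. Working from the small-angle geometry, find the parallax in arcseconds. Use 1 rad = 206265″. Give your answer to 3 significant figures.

0.00477 arcsec

θ ≈ B/d = (1.496 × 10^8) / (6.471 × 10^15) = 2.3119 × 10^-8 rad.
In arcseconds: 2.3119 × 10^-8 × 206265 = 0.0047686″.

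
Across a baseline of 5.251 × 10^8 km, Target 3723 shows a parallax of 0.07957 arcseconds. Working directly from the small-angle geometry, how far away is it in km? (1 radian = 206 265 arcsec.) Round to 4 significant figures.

1.361 × 10^15 km

θ = 0.07957″ = 0.07957/206265 = 3.8577 × 10^-7 rad.
d = B/θ = (5.251 × 10^8) / (3.8577 × 10^-7) = 1.3612 × 10^15 km.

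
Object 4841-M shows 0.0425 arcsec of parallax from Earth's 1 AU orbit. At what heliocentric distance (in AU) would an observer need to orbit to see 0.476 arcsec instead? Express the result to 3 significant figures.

Parallax scales linearly with baseline: p ∝ B, so B = p_target / p_Earth × 1 AU.
B = 0.476 / 0.0425 = 11.2 AU.

11.2 AU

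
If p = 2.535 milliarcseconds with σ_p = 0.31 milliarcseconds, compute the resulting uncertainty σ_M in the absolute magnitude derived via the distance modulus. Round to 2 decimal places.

M = m − 5 log₁₀ d + 5 = m + 5 log₁₀ p + 5, so ∂M/∂p = 5/(p ln 10).
σ_M = (5/ln 10) · (σ_p/p) = 2.1715 × 0.31/2.535 = 2.1715 × 0.12229 = 0.26555.

σ_M = 0.27 mag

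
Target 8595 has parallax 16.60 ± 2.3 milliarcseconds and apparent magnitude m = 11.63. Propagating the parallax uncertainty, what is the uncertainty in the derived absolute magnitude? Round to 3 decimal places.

σ_M = 0.301 mag

M = m − 5 log₁₀ d + 5 = m + 5 log₁₀ p + 5, so ∂M/∂p = 5/(p ln 10).
σ_M = (5/ln 10) · (σ_p/p) = 2.1715 × 2.3/16.60 = 2.1715 × 0.13855 = 0.30086.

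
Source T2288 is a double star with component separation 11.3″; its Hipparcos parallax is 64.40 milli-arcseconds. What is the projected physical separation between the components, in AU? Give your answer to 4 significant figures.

175.5 AU

d = 1/p = 1/0.06440″ = 15.528 pc.
At distance d (pc), an angle of θ arcsec spans θ·d AU: s = 11.3 × 15.528 = 175.47 AU.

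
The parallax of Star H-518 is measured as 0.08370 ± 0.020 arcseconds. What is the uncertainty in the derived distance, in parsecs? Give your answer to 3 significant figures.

2.85 pc

d = 1/p, so σ_d = σ_p / p².
σ_d = 0.0200 / (0.08370)² = 0.0200 / 0.0070057 = 2.8548 pc.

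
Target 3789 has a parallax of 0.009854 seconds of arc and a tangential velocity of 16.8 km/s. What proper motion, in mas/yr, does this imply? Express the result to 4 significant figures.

d = 1/p = 1/0.009854″ = 101.48 pc.
μ = v_t / (4.74 d) = 16.8 / (4.74 × 101.48) = 16.8 / 481.02 = 0.034926 ″/yr = 34.926 mas/yr.

34.93 mas/yr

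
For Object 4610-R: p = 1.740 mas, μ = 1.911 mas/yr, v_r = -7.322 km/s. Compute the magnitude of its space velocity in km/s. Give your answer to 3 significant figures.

d = 1/p = 1/0.001740″ = 574.71 pc.
μ = 1.911 mas/yr = 0.001911 ″/yr.
v_t = 4.740 μ d = 4.740 × 0.001911 × 574.71 = 5.2058 km/s.
v = √(v_r² + v_t²) = √((-7.322)² + 5.2058²) = √80.712 = 8.984 km/s.

8.98 km/s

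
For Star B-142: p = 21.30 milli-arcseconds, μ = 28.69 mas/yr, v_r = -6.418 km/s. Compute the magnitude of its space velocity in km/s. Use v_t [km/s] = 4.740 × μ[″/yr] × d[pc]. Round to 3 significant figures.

9.05 km/s

d = 1/p = 1/0.02130″ = 46.948 pc.
μ = 28.69 mas/yr = 0.02869 ″/yr.
v_t = 4.740 μ d = 4.740 × 0.02869 × 46.948 = 6.3845 km/s.
v = √(v_r² + v_t²) = √((-6.418)² + 6.3845²) = √81.9526 = 9.0528 km/s.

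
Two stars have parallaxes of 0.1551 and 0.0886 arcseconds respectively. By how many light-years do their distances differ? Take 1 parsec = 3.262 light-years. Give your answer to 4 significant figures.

15.79 ly

d_A = 1/0.1551″ = 6.4475 pc; d_B = 1/0.08860″ = 11.287 pc.
|d_B − d_A| = |11.287 − 6.4475| = 4.8395 pc = 4.8395 × 3.262 ly = 15.786 ly.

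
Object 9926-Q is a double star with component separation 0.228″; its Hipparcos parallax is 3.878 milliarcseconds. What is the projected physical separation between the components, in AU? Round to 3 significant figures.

58.8 AU

d = 1/p = 1/0.003878″ = 257.86 pc.
At distance d (pc), an angle of θ arcsec spans θ·d AU: s = 0.228 × 257.86 = 58.792 AU.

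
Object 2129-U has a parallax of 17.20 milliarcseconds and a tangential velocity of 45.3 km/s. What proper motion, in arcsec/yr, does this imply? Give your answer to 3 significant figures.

d = 1/p = 1/0.01720″ = 58.14 pc.
μ = v_t / (4.74 d) = 45.3 / (4.74 × 58.14) = 45.3 / 275.58 = 0.16438 ″/yr.

0.164 arcsec/yr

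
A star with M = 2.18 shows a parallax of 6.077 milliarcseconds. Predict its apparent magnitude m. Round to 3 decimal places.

m = 8.262

d = 1/p = 1/0.006077″ = 164.55 pc.
m − M = 5 log₁₀ d − 5 = 5 log₁₀(164.55) − 5 = 11.0815 − 5 = 6.0815.
m = M + (m − M) = 2.18 + 6.0815 = 8.262.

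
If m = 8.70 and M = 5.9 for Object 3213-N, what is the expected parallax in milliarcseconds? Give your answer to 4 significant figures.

27.54 mas

m − M = 8.70 − 5.9 = 2.80.
d = 10^((m−M)/5 + 1) = 10^1.560 = 36.308 pc.
p = 1/d = 1/36.308 = 0.027542 arcsec = 27.542 mas.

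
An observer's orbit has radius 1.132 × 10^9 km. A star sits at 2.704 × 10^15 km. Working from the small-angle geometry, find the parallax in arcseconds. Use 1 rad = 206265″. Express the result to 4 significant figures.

θ ≈ B/d = (1.132 × 10^9) / (2.704 × 10^15) = 4.1864 × 10^-7 rad.
In arcseconds: 4.1864 × 10^-7 × 206265 = 0.086351″.

0.08635 arcsec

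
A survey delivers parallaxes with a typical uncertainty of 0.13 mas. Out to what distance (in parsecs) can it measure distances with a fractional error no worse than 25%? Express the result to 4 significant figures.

σ_d/d = σ_p/p, so the condition is σ_p/p ≤ 0.25, i.e. p ≥ σ_p/0.25.
p_min = 0.13/0.25 = 0.52 mas = 0.00052 arcsec.
d_max = 1/p_min = 1/0.00052 = 1923.1 pc.

1923 pc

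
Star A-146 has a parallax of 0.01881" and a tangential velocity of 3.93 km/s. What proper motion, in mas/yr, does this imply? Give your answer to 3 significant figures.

d = 1/p = 1/0.01881″ = 53.163 pc.
μ = v_t / (4.74 d) = 3.93 / (4.74 × 53.163) = 3.93 / 251.99 = 0.015596 ″/yr = 15.596 mas/yr.

15.6 mas/yr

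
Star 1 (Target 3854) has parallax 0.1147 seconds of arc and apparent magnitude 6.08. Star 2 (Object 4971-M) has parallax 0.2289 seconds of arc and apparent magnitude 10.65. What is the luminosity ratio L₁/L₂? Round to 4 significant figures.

d₁ = 1/p₁ = 1/0.1147″ = 8.7184 pc; d₂ = 1/p₂ = 1/0.2289″ = 4.3687 pc.
M₁ = m₁ − 5 log₁₀ d₁ + 5 = 6.08 − 4.7022 + 5 = 6.3778.
M₂ = 10.65 − 3.2018 + 5 = 12.4482.
L₁/L₂ = 10^(0.4(M₂ − M₁)) = 10^(0.4 × 6.0704) = 10^2.42816 = 268.02.

L₁/L₂ = 268.0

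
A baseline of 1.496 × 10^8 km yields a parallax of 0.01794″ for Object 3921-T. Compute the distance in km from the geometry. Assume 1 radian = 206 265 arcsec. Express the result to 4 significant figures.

1.720 × 10^15 km

θ = 0.01794″ = 0.01794/206265 = 8.6975 × 10^-8 rad.
d = B/θ = (1.496 × 10^8) / (8.6975 × 10^-8) = 1.7200 × 10^15 km.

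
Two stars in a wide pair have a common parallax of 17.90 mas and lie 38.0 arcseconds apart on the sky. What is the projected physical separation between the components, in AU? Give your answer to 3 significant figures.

2120 AU

d = 1/p = 1/0.01790″ = 55.866 pc.
At distance d (pc), an angle of θ arcsec spans θ·d AU: s = 38.0 × 55.866 = 2122.9 AU.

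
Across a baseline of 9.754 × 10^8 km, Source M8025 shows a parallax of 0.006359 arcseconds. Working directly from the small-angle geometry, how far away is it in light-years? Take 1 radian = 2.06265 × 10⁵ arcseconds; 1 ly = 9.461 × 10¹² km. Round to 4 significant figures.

3344 ly

θ = 0.006359″ = 0.006359/206265 = 3.0829 × 10^-8 rad.
d = B/θ = (9.754 × 10^8) / (3.0829 × 10^-8) = 3.1639 × 10^16 km = (3.1639 × 10^16) / (9.461 × 10^12) ly = 3344.1 ly.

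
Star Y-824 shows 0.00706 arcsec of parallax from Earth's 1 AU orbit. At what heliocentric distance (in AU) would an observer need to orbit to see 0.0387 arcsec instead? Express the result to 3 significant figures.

Parallax scales linearly with baseline: p ∝ B, so B = p_target / p_Earth × 1 AU.
B = 0.0387 / 0.00706 = 5.4816 AU.

5.48 AU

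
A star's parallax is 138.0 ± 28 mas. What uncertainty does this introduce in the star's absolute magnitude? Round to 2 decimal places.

M = m − 5 log₁₀ d + 5 = m + 5 log₁₀ p + 5, so ∂M/∂p = 5/(p ln 10).
σ_M = (5/ln 10) · (σ_p/p) = 2.1715 × 28/138.0 = 2.1715 × 0.2029 = 0.4406.

σ_M = 0.44 mag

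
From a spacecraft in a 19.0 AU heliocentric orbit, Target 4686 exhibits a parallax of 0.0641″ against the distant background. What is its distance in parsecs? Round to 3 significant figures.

296 pc

With baseline B (in AU) and parallax p (in arcsec), d = B/p parsecs.
d = 19.0 / 0.0641 = 296.41 pc.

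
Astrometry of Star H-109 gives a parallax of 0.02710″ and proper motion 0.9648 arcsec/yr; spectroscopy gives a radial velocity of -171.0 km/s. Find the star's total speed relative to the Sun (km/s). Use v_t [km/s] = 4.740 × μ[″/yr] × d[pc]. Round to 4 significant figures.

240.2 km/s

d = 1/p = 1/0.02710″ = 36.9 pc.
v_t = 4.740 μ d = 4.740 × 0.9648 × 36.9 = 168.75 km/s.
v = √(v_r² + v_t²) = √((-171.0)² + 168.75²) = √57717.6 = 240.24 km/s.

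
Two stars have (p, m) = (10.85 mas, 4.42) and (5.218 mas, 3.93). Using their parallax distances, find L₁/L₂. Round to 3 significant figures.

d₁ = 1/p₁ = 1/0.01085″ = 92.166 pc; d₂ = 1/p₂ = 1/0.005218″ = 191.64 pc.
M₁ = m₁ − 5 log₁₀ d₁ + 5 = 4.42 − 9.8229 + 5 = -0.4029.
M₂ = 3.93 − 11.4124 + 5 = -2.4824.
L₁/L₂ = 10^(0.4(M₂ − M₁)) = 10^(0.4 × (-2.0795)) = 10^(-0.83180) = 0.1473.

L₁/L₂ = 0.147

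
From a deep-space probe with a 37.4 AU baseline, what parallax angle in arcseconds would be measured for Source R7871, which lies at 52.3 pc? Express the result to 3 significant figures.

0.715 arcsec

p (arcsec) = B (AU) / d (pc).
p = 37.4 / 52.3 = 0.71511 arcsec.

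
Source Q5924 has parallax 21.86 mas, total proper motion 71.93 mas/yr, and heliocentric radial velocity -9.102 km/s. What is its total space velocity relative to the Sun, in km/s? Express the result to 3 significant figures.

d = 1/p = 1/0.02186″ = 45.746 pc.
μ = 71.93 mas/yr = 0.07193 ″/yr.
v_t = 4.740 μ d = 4.740 × 0.07193 × 45.746 = 15.597 km/s.
v = √(v_r² + v_t²) = √((-9.102)² + 15.597²) = √326.113 = 18.059 km/s.

18.1 km/s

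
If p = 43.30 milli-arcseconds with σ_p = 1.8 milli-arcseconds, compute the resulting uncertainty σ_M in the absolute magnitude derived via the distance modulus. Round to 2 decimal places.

σ_M = 0.09 mag

M = m − 5 log₁₀ d + 5 = m + 5 log₁₀ p + 5, so ∂M/∂p = 5/(p ln 10).
σ_M = (5/ln 10) · (σ_p/p) = 2.1715 × 1.8/43.30 = 2.1715 × 0.04157 = 0.090269.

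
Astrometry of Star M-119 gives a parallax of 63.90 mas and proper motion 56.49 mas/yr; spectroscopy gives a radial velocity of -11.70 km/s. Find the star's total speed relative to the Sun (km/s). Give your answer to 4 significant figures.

12.43 km/s

d = 1/p = 1/0.06390″ = 15.649 pc.
μ = 56.49 mas/yr = 0.05649 ″/yr.
v_t = 4.740 μ d = 4.740 × 0.05649 × 15.649 = 4.1902 km/s.
v = √(v_r² + v_t²) = √((-11.70)² + 4.1902²) = √154.448 = 12.428 km/s.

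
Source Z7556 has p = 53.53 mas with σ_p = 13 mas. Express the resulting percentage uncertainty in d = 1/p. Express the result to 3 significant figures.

24.3%

For d = 1/p, |σ_d/d| = |σ_p/p|.
σ_p/p = 13 / 53.53 = 0.24285 = 24.285%.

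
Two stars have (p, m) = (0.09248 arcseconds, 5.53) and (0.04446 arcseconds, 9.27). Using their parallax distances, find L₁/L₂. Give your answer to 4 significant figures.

d₁ = 1/p₁ = 1/0.09248″ = 10.813 pc; d₂ = 1/p₂ = 1/0.04446″ = 22.492 pc.
M₁ = m₁ − 5 log₁₀ d₁ + 5 = 5.53 − 5.1697 + 5 = 5.3603.
M₂ = 9.27 − 6.7601 + 5 = 7.5099.
L₁/L₂ = 10^(0.4(M₂ − M₁)) = 10^(0.4 × 2.1496) = 10^0.85984 = 7.2417.

L₁/L₂ = 7.242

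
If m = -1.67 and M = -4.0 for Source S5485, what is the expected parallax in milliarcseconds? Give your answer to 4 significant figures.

m − M = -1.67 − (-4.0) = 2.33.
d = 10^((m−M)/5 + 1) = 10^1.466 = 29.242 pc.
p = 1/d = 1/29.242 = 0.034197 arcsec = 34.197 mas.

34.20 mas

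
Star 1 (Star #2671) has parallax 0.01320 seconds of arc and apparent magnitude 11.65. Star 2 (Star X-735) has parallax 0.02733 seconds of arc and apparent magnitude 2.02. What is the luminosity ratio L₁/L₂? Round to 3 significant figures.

d₁ = 1/p₁ = 1/0.01320″ = 75.758 pc; d₂ = 1/p₂ = 1/0.02733″ = 36.59 pc.
M₁ = m₁ − 5 log₁₀ d₁ + 5 = 11.65 − 9.3971 + 5 = 7.2529.
M₂ = 2.02 − 7.8168 + 5 = -0.7968.
L₁/L₂ = 10^(0.4(M₂ − M₁)) = 10^(0.4 × (-8.0497)) = 10^(-3.21988) = 0.00060273.

L₁/L₂ = 0.000603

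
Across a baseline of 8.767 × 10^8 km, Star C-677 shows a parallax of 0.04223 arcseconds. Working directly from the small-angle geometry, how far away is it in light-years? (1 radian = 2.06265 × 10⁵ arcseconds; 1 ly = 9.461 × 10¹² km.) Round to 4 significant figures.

452.6 ly

θ = 0.04223″ = 0.04223/206265 = 2.0474 × 10^-7 rad.
d = B/θ = (8.767 × 10^8) / (2.0474 × 10^-7) = 4.2820 × 10^15 km = (4.2820 × 10^15) / (9.461 × 10^12) ly = 452.59 ly.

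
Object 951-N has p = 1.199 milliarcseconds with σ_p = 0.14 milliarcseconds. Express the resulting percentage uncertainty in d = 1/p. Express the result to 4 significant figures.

For d = 1/p, |σ_d/d| = |σ_p/p|.
σ_p/p = 0.14 / 1.199 = 0.11676 = 11.676%.

11.68%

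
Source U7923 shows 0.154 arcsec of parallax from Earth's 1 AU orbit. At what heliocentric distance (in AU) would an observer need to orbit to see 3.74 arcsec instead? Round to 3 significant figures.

24.3 AU

Parallax scales linearly with baseline: p ∝ B, so B = p_target / p_Earth × 1 AU.
B = 3.74 / 0.154 = 24.286 AU.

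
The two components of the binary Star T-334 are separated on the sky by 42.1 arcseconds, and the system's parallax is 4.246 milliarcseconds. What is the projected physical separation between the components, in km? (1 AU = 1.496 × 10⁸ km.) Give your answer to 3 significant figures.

1.48 × 10^12 km

d = 1/p = 1/0.004246″ = 235.52 pc.
At distance d (pc), an angle of θ arcsec spans θ·d AU: s = 42.1 × 235.52 = 9915.4 AU.
= 9915.4 × 1.496 × 10⁸ km = 1.4833 × 10^12 km.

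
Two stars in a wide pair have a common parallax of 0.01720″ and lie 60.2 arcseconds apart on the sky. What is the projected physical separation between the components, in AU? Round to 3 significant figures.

d = 1/p = 1/0.01720″ = 58.14 pc.
At distance d (pc), an angle of θ arcsec spans θ·d AU: s = 60.2 × 58.14 = 3500 AU.

3500 AU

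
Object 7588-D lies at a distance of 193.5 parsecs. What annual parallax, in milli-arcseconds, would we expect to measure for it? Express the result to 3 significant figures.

5.17 mas

p = 1/d = 1/193.5 = 0.005168 arcsec.
= 0.005168 × 1000 = 5.168 mas.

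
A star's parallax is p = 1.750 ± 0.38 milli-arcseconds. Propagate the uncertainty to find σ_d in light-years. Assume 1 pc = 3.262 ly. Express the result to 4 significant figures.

404.8 ly

d = 1/p, so σ_d = σ_p / p².
σ_d = 0.000380 / (0.001750)² = 0.000380 / 0.0000030625 = 124.08 pc = 124.08 × 3.262 ly = 404.75 ly.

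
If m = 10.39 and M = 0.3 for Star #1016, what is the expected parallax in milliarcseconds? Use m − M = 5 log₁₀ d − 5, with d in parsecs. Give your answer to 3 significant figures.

0.959 mas

m − M = 10.39 − 0.3 = 10.09.
d = 10^((m−M)/5 + 1) = 10^3.018 = 1042.3 pc.
p = 1/d = 1/1042.3 = 0.00095942 arcsec = 0.95942 mas.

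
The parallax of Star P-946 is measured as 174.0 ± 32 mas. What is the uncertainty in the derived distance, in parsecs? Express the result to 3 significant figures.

d = 1/p, so σ_d = σ_p / p².
σ_d = 0.0320 / (0.1740)² = 0.0320 / 0.030276 = 1.0569 pc.

1.06 pc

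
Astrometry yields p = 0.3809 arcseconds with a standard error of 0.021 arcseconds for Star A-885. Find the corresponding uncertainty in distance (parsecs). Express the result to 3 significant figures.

0.145 pc

d = 1/p, so σ_d = σ_p / p².
σ_d = 0.0210 / (0.3809)² = 0.0210 / 0.14508 = 0.14475 pc.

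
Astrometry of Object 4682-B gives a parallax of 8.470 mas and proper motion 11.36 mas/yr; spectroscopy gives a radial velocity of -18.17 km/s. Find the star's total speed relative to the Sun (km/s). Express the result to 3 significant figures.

d = 1/p = 1/0.008470″ = 118.06 pc.
μ = 11.36 mas/yr = 0.01136 ″/yr.
v_t = 4.740 μ d = 4.740 × 0.01136 × 118.06 = 6.3571 km/s.
v = √(v_r² + v_t²) = √((-18.17)² + 6.3571²) = √370.562 = 19.25 km/s.

19.3 km/s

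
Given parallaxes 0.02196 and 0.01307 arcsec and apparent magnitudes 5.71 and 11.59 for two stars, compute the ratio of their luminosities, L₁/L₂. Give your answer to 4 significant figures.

d₁ = 1/p₁ = 1/0.02196″ = 45.537 pc; d₂ = 1/p₂ = 1/0.01307″ = 76.511 pc.
M₁ = m₁ − 5 log₁₀ d₁ + 5 = 5.71 − 8.2918 + 5 = 2.4182.
M₂ = 11.59 − 9.4186 + 5 = 7.1714.
L₁/L₂ = 10^(0.4(M₂ − M₁)) = 10^(0.4 × 4.7532) = 10^1.90128 = 79.667.

L₁/L₂ = 79.67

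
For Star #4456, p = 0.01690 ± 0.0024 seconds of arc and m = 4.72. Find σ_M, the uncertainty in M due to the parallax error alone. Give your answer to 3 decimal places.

M = m − 5 log₁₀ d + 5 = m + 5 log₁₀ p + 5, so ∂M/∂p = 5/(p ln 10).
σ_M = (5/ln 10) · (σ_p/p) = 2.1715 × 0.0024/0.01690 = 2.1715 × 0.14201 = 0.30837.

σ_M = 0.308 mag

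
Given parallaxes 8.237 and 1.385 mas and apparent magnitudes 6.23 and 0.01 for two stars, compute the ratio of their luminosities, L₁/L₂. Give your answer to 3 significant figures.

L₁/L₂ = 9.19 × 10^-5

d₁ = 1/p₁ = 1/0.008237″ = 121.4 pc; d₂ = 1/p₂ = 1/0.001385″ = 722.02 pc.
M₁ = m₁ − 5 log₁₀ d₁ + 5 = 6.23 − 10.4211 + 5 = 0.8089.
M₂ = 0.01 − 14.2927 + 5 = -9.2827.
L₁/L₂ = 10^(0.4(M₂ − M₁)) = 10^(0.4 × (-10.0916)) = 10^(-4.03664) = 0.000091909.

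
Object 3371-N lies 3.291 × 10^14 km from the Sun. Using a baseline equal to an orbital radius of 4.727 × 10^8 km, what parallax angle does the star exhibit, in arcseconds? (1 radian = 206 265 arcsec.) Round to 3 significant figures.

θ ≈ B/d = (4.727 × 10^8) / (3.291 × 10^14) = 1.4363 × 10^-6 rad.
In arcseconds: 1.4363 × 10^-6 × 206265 = 0.29626″.

0.296 arcsec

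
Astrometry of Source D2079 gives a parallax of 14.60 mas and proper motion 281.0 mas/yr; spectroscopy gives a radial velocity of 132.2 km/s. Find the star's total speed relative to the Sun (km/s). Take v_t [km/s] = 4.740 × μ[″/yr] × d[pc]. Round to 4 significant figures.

d = 1/p = 1/0.01460″ = 68.493 pc.
μ = 281.0 mas/yr = 0.2810 ″/yr.
v_t = 4.740 μ d = 4.740 × 0.2810 × 68.493 = 91.229 km/s.
v = √(v_r² + v_t²) = √(132.2² + 91.229²) = √25799.6 = 160.62 km/s.

160.6 km/s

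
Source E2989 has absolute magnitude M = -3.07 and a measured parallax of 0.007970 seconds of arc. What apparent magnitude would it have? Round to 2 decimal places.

d = 1/p = 1/0.007970″ = 125.47 pc.
m − M = 5 log₁₀ d − 5 = 5 log₁₀(125.47) − 5 = 10.4927 − 5 = 5.4927.
m = M + (m − M) = -3.07 + 5.4927 = 2.42.

m = 2.42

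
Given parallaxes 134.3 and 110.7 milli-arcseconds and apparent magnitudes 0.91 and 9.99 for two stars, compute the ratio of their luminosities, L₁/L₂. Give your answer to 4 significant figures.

d₁ = 1/p₁ = 1/0.1343″ = 7.446 pc; d₂ = 1/p₂ = 1/0.1107″ = 9.0334 pc.
M₁ = m₁ − 5 log₁₀ d₁ + 5 = 0.91 − 4.3596 + 5 = 1.5504.
M₂ = 9.99 − 4.7793 + 5 = 10.2107.
L₁/L₂ = 10^(0.4(M₂ − M₁)) = 10^(0.4 × 8.6603) = 10^3.46412 = 2911.5.

L₁/L₂ = 2912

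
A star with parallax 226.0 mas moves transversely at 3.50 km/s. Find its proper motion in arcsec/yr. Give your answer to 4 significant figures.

0.1669 arcsec/yr

d = 1/p = 1/0.2260″ = 4.4248 pc.
μ = v_t / (4.74 d) = 3.50 / (4.74 × 4.4248) = 3.50 / 20.974 = 0.16687 ″/yr.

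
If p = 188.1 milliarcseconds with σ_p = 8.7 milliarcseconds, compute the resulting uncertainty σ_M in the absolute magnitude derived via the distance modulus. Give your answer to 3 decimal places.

σ_M = 0.100 mag

M = m − 5 log₁₀ d + 5 = m + 5 log₁₀ p + 5, so ∂M/∂p = 5/(p ln 10).
σ_M = (5/ln 10) · (σ_p/p) = 2.1715 × 8.7/188.1 = 2.1715 × 0.046252 = 0.10044.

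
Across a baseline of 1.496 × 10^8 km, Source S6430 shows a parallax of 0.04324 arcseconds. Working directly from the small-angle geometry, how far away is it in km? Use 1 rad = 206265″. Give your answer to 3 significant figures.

θ = 0.04324″ = 0.04324/206265 = 2.0963 × 10^-7 rad.
d = B/θ = (1.496 × 10^8) / (2.0963 × 10^-7) = 7.1364 × 10^14 km.

7.14 × 10^14 km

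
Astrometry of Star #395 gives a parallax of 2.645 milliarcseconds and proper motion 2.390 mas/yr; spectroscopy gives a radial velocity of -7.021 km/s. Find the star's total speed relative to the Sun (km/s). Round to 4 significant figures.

8.224 km/s

d = 1/p = 1/0.002645″ = 378.07 pc.
μ = 2.390 mas/yr = 0.002390 ″/yr.
v_t = 4.740 μ d = 4.740 × 0.002390 × 378.07 = 4.283 km/s.
v = √(v_r² + v_t²) = √((-7.021)² + 4.283²) = √67.6385 = 8.2243 km/s.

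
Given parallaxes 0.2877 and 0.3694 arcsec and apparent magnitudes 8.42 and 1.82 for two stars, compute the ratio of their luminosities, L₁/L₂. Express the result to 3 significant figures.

d₁ = 1/p₁ = 1/0.2877″ = 3.4758 pc; d₂ = 1/p₂ = 1/0.3694″ = 2.7071 pc.
M₁ = m₁ − 5 log₁₀ d₁ + 5 = 8.42 − 2.7053 + 5 = 10.7147.
M₂ = 1.82 − 2.1625 + 5 = 4.6575.
L₁/L₂ = 10^(0.4(M₂ − M₁)) = 10^(0.4 × (-6.0572)) = 10^(-2.42288) = 0.0037768.

L₁/L₂ = 0.00378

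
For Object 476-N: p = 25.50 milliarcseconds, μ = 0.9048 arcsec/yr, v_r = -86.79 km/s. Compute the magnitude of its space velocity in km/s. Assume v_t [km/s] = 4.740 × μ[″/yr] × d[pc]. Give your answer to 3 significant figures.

d = 1/p = 1/0.02550″ = 39.216 pc.
v_t = 4.740 μ d = 4.740 × 0.9048 × 39.216 = 168.19 km/s.
v = √(v_r² + v_t²) = √((-86.79)² + 168.19²) = √35820.4 = 189.26 km/s.

189 km/s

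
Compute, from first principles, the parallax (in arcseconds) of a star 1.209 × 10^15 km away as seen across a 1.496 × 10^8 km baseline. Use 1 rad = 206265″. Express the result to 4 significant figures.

0.02552 arcsec

θ ≈ B/d = (1.496 × 10^8) / (1.209 × 10^15) = 1.2374 × 10^-7 rad.
In arcseconds: 1.2374 × 10^-7 × 206265 = 0.025523″.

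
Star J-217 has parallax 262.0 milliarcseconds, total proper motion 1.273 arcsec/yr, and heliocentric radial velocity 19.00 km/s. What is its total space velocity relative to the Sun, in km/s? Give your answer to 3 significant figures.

29.9 km/s

d = 1/p = 1/0.2620″ = 3.8168 pc.
v_t = 4.740 μ d = 4.740 × 1.273 × 3.8168 = 23.031 km/s.
v = √(v_r² + v_t²) = √(19.00² + 23.031²) = √891.427 = 29.857 km/s.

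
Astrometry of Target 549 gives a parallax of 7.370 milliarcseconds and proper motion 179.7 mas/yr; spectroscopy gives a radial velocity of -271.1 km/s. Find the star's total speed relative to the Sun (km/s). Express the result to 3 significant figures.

d = 1/p = 1/0.007370″ = 135.69 pc.
μ = 179.7 mas/yr = 0.1797 ″/yr.
v_t = 4.740 μ d = 4.740 × 0.1797 × 135.69 = 115.58 km/s.
v = √(v_r² + v_t²) = √((-271.1)² + 115.58²) = √86853.9 = 294.71 km/s.

295 km/s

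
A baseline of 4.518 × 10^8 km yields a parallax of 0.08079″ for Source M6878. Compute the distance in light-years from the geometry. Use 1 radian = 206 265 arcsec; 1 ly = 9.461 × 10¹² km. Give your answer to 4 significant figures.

121.9 ly

θ = 0.08079″ = 0.08079/206265 = 3.9168 × 10^-7 rad.
d = B/θ = (4.518 × 10^8) / (3.9168 × 10^-7) = 1.1535 × 10^15 km = (1.1535 × 10^15) / (9.461 × 10^12) ly = 121.92 ly.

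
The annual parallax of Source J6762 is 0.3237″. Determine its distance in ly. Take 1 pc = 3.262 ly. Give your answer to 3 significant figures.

d = 1/p = 1/0.3237 = 3.0893 pc.
In light-years: 3.0893 × 3.262 = 10.077 ly.

10.1 ly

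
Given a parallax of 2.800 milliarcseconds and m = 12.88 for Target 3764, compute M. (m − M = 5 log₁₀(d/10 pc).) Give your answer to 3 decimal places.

M = 5.116

d = 1/p = 1/0.002800″ = 357.14 pc.
m − M = 5 log₁₀(357.14) − 5 = 12.7642 − 5 = 7.7642.
M = m − (m − M) = 12.88 − 7.7642 = 5.116.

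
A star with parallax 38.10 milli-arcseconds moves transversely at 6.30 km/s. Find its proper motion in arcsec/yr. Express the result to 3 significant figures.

d = 1/p = 1/0.03810″ = 26.247 pc.
μ = v_t / (4.74 d) = 6.30 / (4.74 × 26.247) = 6.30 / 124.41 = 0.050639 ″/yr.

0.0506 arcsec/yr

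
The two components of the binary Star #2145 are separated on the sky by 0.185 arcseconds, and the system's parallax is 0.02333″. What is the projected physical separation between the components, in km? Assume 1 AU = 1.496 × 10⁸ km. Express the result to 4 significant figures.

1.186 × 10^9 km

d = 1/p = 1/0.02333″ = 42.863 pc.
At distance d (pc), an angle of θ arcsec spans θ·d AU: s = 0.185 × 42.863 = 7.9297 AU.
= 7.9297 × 1.496 × 10⁸ km = 1.1863 × 10^9 km.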